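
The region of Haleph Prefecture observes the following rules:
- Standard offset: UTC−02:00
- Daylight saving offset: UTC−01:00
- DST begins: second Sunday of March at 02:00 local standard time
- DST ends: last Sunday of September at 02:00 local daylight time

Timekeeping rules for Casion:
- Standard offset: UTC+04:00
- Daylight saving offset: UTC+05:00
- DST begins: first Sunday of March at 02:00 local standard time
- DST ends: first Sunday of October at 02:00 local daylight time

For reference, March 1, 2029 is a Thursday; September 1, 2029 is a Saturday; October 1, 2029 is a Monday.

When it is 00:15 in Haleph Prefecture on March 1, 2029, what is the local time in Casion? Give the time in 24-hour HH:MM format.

1 March 2029 is a Thursday, so the first Sunday is March 4 and the second is March 11.
1 September 2029 is a Saturday, so Sundays fall on 2, 9, 16, 23, 30; the last is September 30.
March 1, 2029 is outside the daylight-saving period (11 March – 30 September), so Haleph Prefecture is on standard time, UTC−02:00.
00:15 Haleph Prefecture + 2h = 02:15 UTC.
1 March 2029 is a Thursday, so the first Sunday is March 4.
1 October 2029 is a Monday, so the first Sunday is October 7.
At the standard offset (UTC+04:00), 02:15 UTC + 4h = 06:15 Casion standard time.
The standard-time date in Casion, March 1, 2029, is outside the daylight-saving period (4 March – 7 October), so Casion is on standard time, UTC+04:00.
02:15 UTC + 4h = 06:15 Casion.

06:15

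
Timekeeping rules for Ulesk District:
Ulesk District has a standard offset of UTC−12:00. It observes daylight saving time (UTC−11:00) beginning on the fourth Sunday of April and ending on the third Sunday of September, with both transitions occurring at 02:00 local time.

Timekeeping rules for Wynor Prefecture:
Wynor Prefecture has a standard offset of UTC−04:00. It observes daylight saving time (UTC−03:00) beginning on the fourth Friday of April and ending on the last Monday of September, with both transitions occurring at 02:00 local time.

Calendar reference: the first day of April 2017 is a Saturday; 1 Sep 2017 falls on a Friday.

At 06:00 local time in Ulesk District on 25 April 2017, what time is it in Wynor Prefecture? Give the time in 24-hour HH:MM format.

1 April 2017 is a Saturday, so the first Sunday is April 2 and the fourth is April 23.
1 September 2017 is a Friday, so the first Sunday is September 3 and the third is September 17.
25 April 2017 lies within the daylight-saving period (23 April – 17 September), so Ulesk District is on daylight time, UTC−11:00.
06:00 Ulesk District + 11h = 17:00 UTC.
1 April 2017 is a Saturday, so the first Friday is April 7 and the fourth is April 28.
1 September 2017 is a Friday, so Mondays fall on 4, 11, 18, 25; the last is September 25.
At the standard offset (UTC−04:00), 17:00 UTC − 4h = 13:00 Wynor Prefecture standard time.
Daylight saving runs 28 April – 25 September; the standard-time date in Wynor Prefecture, 25 April 2017, is outside that window, so Wynor Prefecture is on standard time at UTC−04:00.
17:00 UTC − 4h = 13:00 Wynor Prefecture.

13:00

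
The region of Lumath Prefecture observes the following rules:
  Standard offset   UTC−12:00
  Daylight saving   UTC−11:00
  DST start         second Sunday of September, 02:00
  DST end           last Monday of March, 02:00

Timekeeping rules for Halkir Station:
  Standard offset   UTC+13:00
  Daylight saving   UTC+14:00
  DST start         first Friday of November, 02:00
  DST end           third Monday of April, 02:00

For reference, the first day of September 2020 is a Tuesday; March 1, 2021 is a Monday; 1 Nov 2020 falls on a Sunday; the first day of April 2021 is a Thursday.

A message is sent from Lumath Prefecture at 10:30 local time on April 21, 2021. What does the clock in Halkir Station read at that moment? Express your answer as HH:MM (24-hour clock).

1 September 2020 is a Tuesday, so the first Sunday is September 6 and the second is September 13.
1 March 2021 is a Monday, so Mondays fall on 1, 8, 15, 22, 29; the last is March 29.
April 21, 2021 does not fall between 13 September 2020 and 29 March 2021, so daylight saving is not in effect and Lumath Prefecture is at UTC−12:00.
10:30 Lumath Prefecture + 12h = 22:30 UTC.
1 November 2020 is a Sunday, so the first Friday is November 6.
1 April 2021 is a Thursday, so the first Monday is April 5 and the third is April 19.
At the standard offset (UTC+13:00), 22:30 UTC + 13h = 11:30 Halkir Station standard time (rolling into the next day, 22 April 2021).
Daylight saving runs 6 November 2020 – 19 April 2021; the standard-time date in Halkir Station, April 22, 2021, is outside that window, so Halkir Station is on standard time at UTC+13:00.
22:30 UTC + 13h = 11:30 Halkir Station (rolling into the next day, 22 April 2021).

11:30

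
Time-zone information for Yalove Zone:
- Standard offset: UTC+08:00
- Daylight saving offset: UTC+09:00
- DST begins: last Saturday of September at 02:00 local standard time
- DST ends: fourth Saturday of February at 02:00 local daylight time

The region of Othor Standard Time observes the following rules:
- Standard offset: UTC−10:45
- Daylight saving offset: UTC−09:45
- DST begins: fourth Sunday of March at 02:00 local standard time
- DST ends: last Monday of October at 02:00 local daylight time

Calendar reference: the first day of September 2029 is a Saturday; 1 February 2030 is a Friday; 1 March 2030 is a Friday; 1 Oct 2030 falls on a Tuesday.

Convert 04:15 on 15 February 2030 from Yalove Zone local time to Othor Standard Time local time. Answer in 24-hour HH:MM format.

1 September 2029 is a Saturday, so Saturdays fall on 1, 8, 15, 22, 29; the last is September 29.
1 February 2030 is a Friday, so the first Saturday is February 2 and the fourth is February 23.
15 February 2030 falls between 29 September 2029 and 23 February 2030, so daylight saving is in effect and Yalove Zone is at UTC+09:00.
04:15 Yalove Zone − 9h = 19:15 UTC (rolling into the previous day, 14 February 2030).
1 March 2030 is a Friday, so the first Sunday is March 3 and the fourth is March 24.
1 October 2030 is a Tuesday, so Mondays fall on 7, 14, 21, 28; the last is October 28.
At the standard offset (UTC−10:45), 19:15 UTC − 10h45m = 08:30 Othor Standard Time standard time.
Daylight saving runs 24 March – 28 October; the standard-time date in Othor Standard Time, 14 February 2030, is outside that window, so Othor Standard Time is on standard time at UTC−10:45.
19:15 UTC − 10h45m = 08:30 Othor Standard Time.

08:30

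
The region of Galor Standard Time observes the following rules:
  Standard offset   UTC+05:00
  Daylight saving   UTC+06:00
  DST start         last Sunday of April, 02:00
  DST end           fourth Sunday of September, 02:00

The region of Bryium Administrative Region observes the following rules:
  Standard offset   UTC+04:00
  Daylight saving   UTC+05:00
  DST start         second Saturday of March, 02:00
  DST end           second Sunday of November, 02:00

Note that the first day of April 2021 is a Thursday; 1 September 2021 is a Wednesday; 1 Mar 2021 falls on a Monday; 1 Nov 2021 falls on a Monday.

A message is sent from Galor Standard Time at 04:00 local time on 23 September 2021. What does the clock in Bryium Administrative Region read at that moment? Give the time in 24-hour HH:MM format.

1 April 2021 is a Thursday, so Sundays fall on 4, 11, 18, 25; the last is April 25.
1 September 2021 is a Wednesday, so the first Sunday is September 5 and the fourth is September 26.
23 September 2021 falls between 25 April and 26 September, so daylight saving is in effect and Galor Standard Time is at UTC+06:00.
04:00 Galor Standard Time − 6h = 22:00 UTC (rolling into the previous day, 22 September 2021).
1 March 2021 is a Monday, so the first Saturday is March 6 and the second is March 13.
1 November 2021 is a Monday, so the first Sunday is November 7 and the second is November 14.
At the standard offset (UTC+04:00), 22:00 UTC + 4h = 02:00 Bryium Administrative Region standard time (rolling into the next day, 23 September 2021).
The standard-time date in Bryium Administrative Region, 23 September 2021, lies within the daylight-saving period (13 March – 14 November), so Bryium Administrative Region is on daylight time, UTC+05:00.
22:00 UTC + 5h = 03:00 Bryium Administrative Region (rolling into the next day, 23 September 2021).

03:00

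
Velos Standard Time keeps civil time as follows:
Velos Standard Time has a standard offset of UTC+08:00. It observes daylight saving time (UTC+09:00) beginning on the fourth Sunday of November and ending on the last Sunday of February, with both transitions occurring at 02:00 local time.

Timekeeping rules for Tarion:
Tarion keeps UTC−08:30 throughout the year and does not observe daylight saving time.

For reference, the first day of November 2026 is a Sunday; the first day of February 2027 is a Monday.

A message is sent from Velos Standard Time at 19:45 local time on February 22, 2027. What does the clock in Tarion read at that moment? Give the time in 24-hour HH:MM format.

1 November 2026 is a Sunday, so the first Sunday is November 1 and the fourth is November 22.
1 February 2027 is a Monday, so Sundays fall on 7, 14, 21, 28; the last is February 28.
February 22, 2027 lies within the daylight-saving period (22 November 2026 – 28 February 2027), so Velos Standard Time is on daylight time, UTC+09:00.
19:45 Velos Standard Time − 9h = 10:45 UTC.
Tarion stays on UTC−08:30 all year.
10:45 UTC − 8h30m = 02:15 Tarion.

02:15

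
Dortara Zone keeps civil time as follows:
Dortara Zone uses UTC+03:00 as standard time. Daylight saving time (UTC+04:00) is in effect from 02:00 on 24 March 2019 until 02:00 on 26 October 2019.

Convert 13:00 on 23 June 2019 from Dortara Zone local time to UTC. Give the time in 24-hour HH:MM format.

23 June 2019 falls between 24 March and 26 October, so daylight saving is in effect and Dortara Zone is at UTC+04:00.
13:00 local − 4h = 09:00 UTC.

09:00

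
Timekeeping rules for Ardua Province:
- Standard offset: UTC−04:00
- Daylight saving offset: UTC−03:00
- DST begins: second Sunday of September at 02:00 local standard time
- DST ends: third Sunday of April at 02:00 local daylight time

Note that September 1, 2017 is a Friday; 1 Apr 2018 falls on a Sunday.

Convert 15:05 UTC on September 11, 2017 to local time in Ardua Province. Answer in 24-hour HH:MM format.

12:05

1 September 2017 is a Friday, so the first Sunday is September 3 and the second is September 10.
1 April 2018 is a Sunday, so the first Sunday is April 1 and the third is April 15.
At the standard offset (UTC−04:00), 15:05 UTC − 4h = 11:05 Ardua Province standard time.
Daylight saving runs 10 September 2017 – 15 April 2018; the standard-time date in Ardua Province, September 11, 2017, is inside that window, so Ardua Province is at UTC−03:00.
15:05 UTC − 3h = 12:05 local.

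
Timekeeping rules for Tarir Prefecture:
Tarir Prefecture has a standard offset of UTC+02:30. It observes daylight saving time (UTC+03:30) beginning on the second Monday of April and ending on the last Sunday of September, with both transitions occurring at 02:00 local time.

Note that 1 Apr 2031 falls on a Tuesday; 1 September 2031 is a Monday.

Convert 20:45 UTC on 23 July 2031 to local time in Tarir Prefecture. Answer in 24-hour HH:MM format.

1 April 2031 is a Tuesday, so the first Monday is April 7 and the second is April 14.
1 September 2031 is a Monday, so Sundays fall on 7, 14, 21, 28; the last is September 28.
At the standard offset (UTC+02:30), 20:45 UTC + 2h30m = 23:15 Tarir Prefecture standard time.
The standard-time date in Tarir Prefecture, 23 July 2031, lies within the daylight-saving period (14 April – 28 September), so Tarir Prefecture is on daylight time, UTC+03:30.
20:45 UTC + 3h30m = 00:15 local (rolling into the next day, 24 July 2031).

00:15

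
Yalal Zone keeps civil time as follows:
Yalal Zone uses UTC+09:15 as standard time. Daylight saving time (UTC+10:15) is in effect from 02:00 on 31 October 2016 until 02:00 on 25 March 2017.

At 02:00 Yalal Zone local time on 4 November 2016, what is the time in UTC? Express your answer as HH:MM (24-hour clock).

Daylight saving runs 31 October 2016 – 25 March 2017; 4 November 2016 is inside that window, so Yalal Zone is at UTC+10:15.
02:00 local − 10h15m = 15:45 UTC (rolling into the previous day, 3 November 2016).

15:45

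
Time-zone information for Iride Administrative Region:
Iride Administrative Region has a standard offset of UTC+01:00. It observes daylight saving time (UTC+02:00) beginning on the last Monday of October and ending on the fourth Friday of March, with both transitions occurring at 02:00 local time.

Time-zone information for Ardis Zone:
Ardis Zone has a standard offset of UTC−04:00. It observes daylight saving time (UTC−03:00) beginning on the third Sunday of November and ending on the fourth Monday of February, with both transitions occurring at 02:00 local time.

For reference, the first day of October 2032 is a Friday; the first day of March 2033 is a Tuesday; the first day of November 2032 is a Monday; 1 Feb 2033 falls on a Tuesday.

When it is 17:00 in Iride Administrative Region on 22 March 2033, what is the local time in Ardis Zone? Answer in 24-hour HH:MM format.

1 October 2032 is a Friday, so Mondays fall on 4, 11, 18, 25; the last is October 25.
1 March 2033 is a Tuesday, so the first Friday is March 4 and the fourth is March 25.
22 March 2033 falls between 25 October 2032 and 25 March 2033, so daylight saving is in effect and Iride Administrative Region is at UTC+02:00.
17:00 Iride Administrative Region − 2h = 15:00 UTC.
1 November 2032 is a Monday, so the first Sunday is November 7 and the third is November 21.
1 February 2033 is a Tuesday, so the first Monday is February 7 and the fourth is February 28.
At the standard offset (UTC−04:00), 15:00 UTC − 4h = 11:00 Ardis Zone standard time.
Daylight saving runs 21 November 2032 – 28 February 2033; the standard-time date in Ardis Zone, 22 March 2033, is outside that window, so Ardis Zone is on standard time at UTC−04:00.
15:00 UTC − 4h = 11:00 Ardis Zone.

11:00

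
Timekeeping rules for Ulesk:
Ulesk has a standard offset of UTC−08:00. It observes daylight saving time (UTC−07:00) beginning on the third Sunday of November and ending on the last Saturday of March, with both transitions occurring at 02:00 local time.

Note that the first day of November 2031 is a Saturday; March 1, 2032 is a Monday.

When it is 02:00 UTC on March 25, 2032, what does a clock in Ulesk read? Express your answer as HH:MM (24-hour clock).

1 November 2031 is a Saturday, so the first Sunday is November 2 and the third is November 16.
1 March 2032 is a Monday, so Saturdays fall on 6, 13, 20, 27; the last is March 27.
At the standard offset (UTC−08:00), 02:00 UTC − 8h = 18:00 Ulesk standard time (rolling into the previous day, 24 March 2032).
The standard-time date in Ulesk, March 24, 2032, falls between 16 November 2031 and 27 March 2032, so daylight saving is in effect and Ulesk is at UTC−07:00.
02:00 UTC − 7h = 19:00 local (rolling into the previous day, 24 March 2032).

19:00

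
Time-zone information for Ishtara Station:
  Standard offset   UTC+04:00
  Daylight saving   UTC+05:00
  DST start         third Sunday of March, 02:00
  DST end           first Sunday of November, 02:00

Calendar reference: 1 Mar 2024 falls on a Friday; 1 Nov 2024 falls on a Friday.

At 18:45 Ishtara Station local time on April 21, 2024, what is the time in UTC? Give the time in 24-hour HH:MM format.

1 March 2024 is a Friday, so the first Sunday is March 3 and the third is March 17.
1 November 2024 is a Friday, so the first Sunday is November 3.
April 21, 2024 lies within the daylight-saving period (17 March – 3 November), so Ishtara Station is on daylight time, UTC+05:00.
18:45 local − 5h = 13:45 UTC.

13:45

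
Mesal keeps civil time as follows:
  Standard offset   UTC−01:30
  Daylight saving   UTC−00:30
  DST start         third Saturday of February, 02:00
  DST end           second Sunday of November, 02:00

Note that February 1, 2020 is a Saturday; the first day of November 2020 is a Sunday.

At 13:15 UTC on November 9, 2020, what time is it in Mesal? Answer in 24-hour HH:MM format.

11:45

1 February 2020 is a Saturday, so the first Saturday is February 1 and the third is February 15.
1 November 2020 is a Sunday, so the first Sunday is November 1 and the second is November 8.
At the standard offset (UTC−01:30), 13:15 UTC − 1h30m = 11:45 Mesal standard time.
Daylight saving runs 15 February – 8 November; the standard-time date in Mesal, November 9, 2020, is outside that window, so Mesal is on standard time at UTC−01:30.
13:15 UTC − 1h30m = 11:45 local.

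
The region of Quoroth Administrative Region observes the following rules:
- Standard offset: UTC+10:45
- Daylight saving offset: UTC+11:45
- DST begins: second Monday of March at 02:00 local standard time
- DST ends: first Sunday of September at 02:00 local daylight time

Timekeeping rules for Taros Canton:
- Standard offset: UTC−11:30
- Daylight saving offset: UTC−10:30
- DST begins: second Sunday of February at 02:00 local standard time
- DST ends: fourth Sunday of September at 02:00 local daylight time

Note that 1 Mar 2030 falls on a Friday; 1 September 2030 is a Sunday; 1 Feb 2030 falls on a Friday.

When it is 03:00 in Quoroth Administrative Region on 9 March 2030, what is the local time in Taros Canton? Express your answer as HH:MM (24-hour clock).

1 March 2030 is a Friday, so the first Monday is March 4 and the second is March 11.
1 September 2030 is a Sunday, so the first Sunday is September 1.
9 March 2030 does not fall between 11 March and 1 September, so daylight saving is not in effect and Quoroth Administrative Region is at UTC+10:45.
03:00 Quoroth Administrative Region − 10h45m = 16:15 UTC (rolling into the previous day, 8 March 2030).
1 February 2030 is a Friday, so the first Sunday is February 3 and the second is February 10.
1 September 2030 is a Sunday, so the first Sunday is September 1 and the fourth is September 22.
At the standard offset (UTC−11:30), 16:15 UTC − 11h30m = 04:45 Taros Canton standard time.
The standard-time date in Taros Canton, 8 March 2030, lies within the daylight-saving period (10 February – 22 September), so Taros Canton is on daylight time, UTC−10:30.
16:15 UTC − 10h30m = 05:45 Taros Canton.

05:45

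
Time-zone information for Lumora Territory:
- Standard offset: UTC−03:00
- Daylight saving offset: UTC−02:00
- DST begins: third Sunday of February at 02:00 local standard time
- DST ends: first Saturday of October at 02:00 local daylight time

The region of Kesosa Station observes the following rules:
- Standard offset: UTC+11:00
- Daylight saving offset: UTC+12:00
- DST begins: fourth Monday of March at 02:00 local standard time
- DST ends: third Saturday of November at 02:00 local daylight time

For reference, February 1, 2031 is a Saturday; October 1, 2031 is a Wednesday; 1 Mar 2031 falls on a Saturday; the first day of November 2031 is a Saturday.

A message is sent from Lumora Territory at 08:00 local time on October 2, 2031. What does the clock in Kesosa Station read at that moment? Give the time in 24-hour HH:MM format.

22:00

1 February 2031 is a Saturday, so the first Sunday is February 2 and the third is February 16.
1 October 2031 is a Wednesday, so the first Saturday is October 4.
Daylight saving runs 16 February – 4 October; October 2, 2031 is inside that window, so Lumora Territory is at UTC−02:00.
08:00 Lumora Territory + 2h = 10:00 UTC.
1 March 2031 is a Saturday, so the first Monday is March 3 and the fourth is March 24.
1 November 2031 is a Saturday, so the first Saturday is November 1 and the third is November 15.
At the standard offset (UTC+11:00), 10:00 UTC + 11h = 21:00 Kesosa Station standard time.
The standard-time date in Kesosa Station, October 2, 2031, falls between 24 March and 15 November, so daylight saving is in effect and Kesosa Station is at UTC+12:00.
10:00 UTC + 12h = 22:00 Kesosa Station.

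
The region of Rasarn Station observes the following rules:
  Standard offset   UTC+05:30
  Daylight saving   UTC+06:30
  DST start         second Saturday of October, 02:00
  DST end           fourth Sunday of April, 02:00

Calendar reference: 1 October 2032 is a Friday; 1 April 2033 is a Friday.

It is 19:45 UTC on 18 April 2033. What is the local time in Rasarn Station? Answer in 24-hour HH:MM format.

02:15

1 October 2032 is a Friday, so the first Saturday is October 2 and the second is October 9.
1 April 2033 is a Friday, so the first Sunday is April 3 and the fourth is April 24.
At the standard offset (UTC+05:30), 19:45 UTC + 5h30m = 01:15 Rasarn Station standard time (rolling into the next day, 19 April 2033).
The standard-time date in Rasarn Station, 19 April 2033, falls between 9 October 2032 and 24 April 2033, so daylight saving is in effect and Rasarn Station is at UTC+06:30.
19:45 UTC + 6h30m = 02:15 local (rolling into the next day, 19 April 2033).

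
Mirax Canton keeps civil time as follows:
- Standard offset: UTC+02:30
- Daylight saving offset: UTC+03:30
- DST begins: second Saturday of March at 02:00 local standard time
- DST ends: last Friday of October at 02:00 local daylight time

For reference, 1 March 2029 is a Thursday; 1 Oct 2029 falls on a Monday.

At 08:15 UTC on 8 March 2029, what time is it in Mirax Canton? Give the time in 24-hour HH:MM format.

1 March 2029 is a Thursday, so the first Saturday is March 3 and the second is March 10.
1 October 2029 is a Monday, so Fridays fall on 5, 12, 19, 26; the last is October 26.
At the standard offset (UTC+02:30), 08:15 UTC + 2h30m = 10:45 Mirax Canton standard time.
Daylight saving runs 10 March – 26 October; the standard-time date in Mirax Canton, 8 March 2029, is outside that window, so Mirax Canton is on standard time at UTC+02:30.
08:15 UTC + 2h30m = 10:45 local.

10:45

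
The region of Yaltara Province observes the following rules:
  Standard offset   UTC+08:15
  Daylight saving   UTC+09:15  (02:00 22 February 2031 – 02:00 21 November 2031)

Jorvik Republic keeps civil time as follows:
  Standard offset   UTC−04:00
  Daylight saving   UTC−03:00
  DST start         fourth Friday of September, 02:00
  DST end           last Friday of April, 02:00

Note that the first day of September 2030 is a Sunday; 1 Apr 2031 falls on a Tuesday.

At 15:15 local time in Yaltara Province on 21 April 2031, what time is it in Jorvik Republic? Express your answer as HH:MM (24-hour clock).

03:00

Daylight saving runs 22 February – 21 November; 21 April 2031 is inside that window, so Yaltara Province is at UTC+09:15.
15:15 Yaltara Province − 9h15m = 06:00 UTC.
1 September 2030 is a Sunday, so the first Friday is September 6 and the fourth is September 27.
1 April 2031 is a Tuesday, so Fridays fall on 4, 11, 18, 25; the last is April 25.
At the standard offset (UTC−04:00), 06:00 UTC − 4h = 02:00 Jorvik Republic standard time.
The standard-time date in Jorvik Republic, 21 April 2031, falls between 27 September 2030 and 25 April 2031, so daylight saving is in effect and Jorvik Republic is at UTC−03:00.
06:00 UTC − 3h = 03:00 Jorvik Republic.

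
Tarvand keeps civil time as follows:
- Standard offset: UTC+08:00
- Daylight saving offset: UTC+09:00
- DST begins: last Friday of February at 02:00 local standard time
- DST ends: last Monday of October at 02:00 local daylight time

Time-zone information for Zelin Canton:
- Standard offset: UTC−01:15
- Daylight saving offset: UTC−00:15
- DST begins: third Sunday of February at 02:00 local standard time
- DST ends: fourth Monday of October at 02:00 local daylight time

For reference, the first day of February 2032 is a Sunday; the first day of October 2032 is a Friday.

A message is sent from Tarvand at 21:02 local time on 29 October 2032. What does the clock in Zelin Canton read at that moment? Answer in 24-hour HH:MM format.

11:47

1 February 2032 is a Sunday, so Fridays fall on 6, 13, 20, 27; the last is February 27.
1 October 2032 is a Friday, so Mondays fall on 4, 11, 18, 25; the last is October 25.
29 October 2032 is outside the daylight-saving period (27 February – 25 October), so Tarvand is on standard time, UTC+08:00.
21:02 Tarvand − 8h = 13:02 UTC.
1 February 2032 is a Sunday, so the first Sunday is February 1 and the third is February 15.
1 October 2032 is a Friday, so the first Monday is October 4 and the fourth is October 25.
At the standard offset (UTC−01:15), 13:02 UTC − 1h15m = 11:47 Zelin Canton standard time.
The standard-time date in Zelin Canton, 29 October 2032, does not fall between 15 February and 25 October, so daylight saving is not in effect and Zelin Canton is at UTC−01:15.
13:02 UTC − 1h15m = 11:47 Zelin Canton.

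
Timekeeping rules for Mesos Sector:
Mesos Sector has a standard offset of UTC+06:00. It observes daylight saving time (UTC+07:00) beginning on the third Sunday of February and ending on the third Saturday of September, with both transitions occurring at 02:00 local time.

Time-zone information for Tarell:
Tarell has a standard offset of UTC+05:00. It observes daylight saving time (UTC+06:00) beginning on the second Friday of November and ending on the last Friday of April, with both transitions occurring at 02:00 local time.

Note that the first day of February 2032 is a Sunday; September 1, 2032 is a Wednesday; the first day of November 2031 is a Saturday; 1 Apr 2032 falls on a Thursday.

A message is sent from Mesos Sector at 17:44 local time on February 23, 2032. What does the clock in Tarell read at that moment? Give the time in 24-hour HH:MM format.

16:44

1 February 2032 is a Sunday, so the first Sunday is February 1 and the third is February 15.
1 September 2032 is a Wednesday, so the first Saturday is September 4 and the third is September 18.
Daylight saving runs 15 February – 18 September; February 23, 2032 is inside that window, so Mesos Sector is at UTC+07:00.
17:44 Mesos Sector − 7h = 10:44 UTC.
1 November 2031 is a Saturday, so the first Friday is November 7 and the second is November 14.
1 April 2032 is a Thursday, so Fridays fall on 2, 9, 16, 23, 30; the last is April 30.
At the standard offset (UTC+05:00), 10:44 UTC + 5h = 15:44 Tarell standard time.
Daylight saving runs 14 November 2031 – 30 April 2032; the standard-time date in Tarell, February 23, 2032, is inside that window, so Tarell is at UTC+06:00.
10:44 UTC + 6h = 16:44 Tarell.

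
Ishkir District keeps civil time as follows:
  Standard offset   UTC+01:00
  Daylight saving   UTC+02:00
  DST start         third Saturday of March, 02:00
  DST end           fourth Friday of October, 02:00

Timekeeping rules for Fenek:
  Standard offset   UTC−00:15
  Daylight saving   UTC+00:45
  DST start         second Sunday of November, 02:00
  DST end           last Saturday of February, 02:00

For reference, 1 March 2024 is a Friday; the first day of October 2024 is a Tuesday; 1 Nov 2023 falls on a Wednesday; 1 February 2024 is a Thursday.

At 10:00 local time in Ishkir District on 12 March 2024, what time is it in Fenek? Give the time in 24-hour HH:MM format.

08:45

1 March 2024 is a Friday, so the first Saturday is March 2 and the third is March 16.
1 October 2024 is a Tuesday, so the first Friday is October 4 and the fourth is October 25.
12 March 2024 does not fall between 16 March and 25 October, so daylight saving is not in effect and Ishkir District is at UTC+01:00.
10:00 Ishkir District − 1h = 09:00 UTC.
1 November 2023 is a Wednesday, so the first Sunday is November 5 and the second is November 12.
1 February 2024 is a Thursday, so Saturdays fall on 3, 10, 17, 24; the last is February 24.
At the standard offset (UTC−00:15), 09:00 UTC − 0h15m = 08:45 Fenek standard time.
Daylight saving runs 12 November 2023 – 24 February 2024; the standard-time date in Fenek, 12 March 2024, is outside that window, so Fenek is on standard time at UTC−00:15.
09:00 UTC − 0h15m = 08:45 Fenek.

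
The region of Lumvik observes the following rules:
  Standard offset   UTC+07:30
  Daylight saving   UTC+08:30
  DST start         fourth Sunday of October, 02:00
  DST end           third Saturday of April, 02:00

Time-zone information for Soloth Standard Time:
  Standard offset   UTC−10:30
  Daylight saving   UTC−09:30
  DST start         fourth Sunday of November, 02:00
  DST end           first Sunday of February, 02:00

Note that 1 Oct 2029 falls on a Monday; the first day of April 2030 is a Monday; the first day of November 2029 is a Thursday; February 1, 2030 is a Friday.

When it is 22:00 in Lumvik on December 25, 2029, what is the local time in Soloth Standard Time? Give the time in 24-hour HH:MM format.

04:00

1 October 2029 is a Monday, so the first Sunday is October 7 and the fourth is October 28.
1 April 2030 is a Monday, so the first Saturday is April 6 and the third is April 20.
Daylight saving runs 28 October 2029 – 20 April 2030; December 25, 2029 is inside that window, so Lumvik is at UTC+08:30.
22:00 Lumvik − 8h30m = 13:30 UTC.
1 November 2029 is a Thursday, so the first Sunday is November 4 and the fourth is November 25.
1 February 2030 is a Friday, so the first Sunday is February 3.
At the standard offset (UTC−10:30), 13:30 UTC − 10h30m = 03:00 Soloth Standard Time standard time.
Daylight saving runs 25 November 2029 – 3 February 2030; the standard-time date in Soloth Standard Time, December 25, 2029, is inside that window, so Soloth Standard Time is at UTC−09:30.
13:30 UTC − 9h30m = 04:00 Soloth Standard Time.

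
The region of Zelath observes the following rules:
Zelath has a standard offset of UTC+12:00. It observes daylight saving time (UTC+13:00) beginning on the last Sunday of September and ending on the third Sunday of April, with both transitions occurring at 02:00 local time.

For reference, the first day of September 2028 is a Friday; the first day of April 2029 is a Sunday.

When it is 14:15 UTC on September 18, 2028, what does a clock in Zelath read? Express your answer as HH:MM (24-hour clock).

02:15

1 September 2028 is a Friday, so Sundays fall on 3, 10, 17, 24; the last is September 24.
1 April 2029 is a Sunday, so the first Sunday is April 1 and the third is April 15.
At the standard offset (UTC+12:00), 14:15 UTC + 12h = 02:15 Zelath standard time (rolling into the next day, 19 September 2028).
Daylight saving runs 24 September 2028 – 15 April 2029; the standard-time date in Zelath, September 19, 2028, is outside that window, so Zelath is on standard time at UTC+12:00.
14:15 UTC + 12h = 02:15 local (rolling into the next day, 19 September 2028).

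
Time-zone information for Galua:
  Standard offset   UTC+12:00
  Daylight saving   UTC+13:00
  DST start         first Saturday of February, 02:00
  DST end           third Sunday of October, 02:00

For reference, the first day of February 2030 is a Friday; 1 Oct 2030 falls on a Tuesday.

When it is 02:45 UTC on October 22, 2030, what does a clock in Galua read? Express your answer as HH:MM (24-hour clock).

14:45

1 February 2030 is a Friday, so the first Saturday is February 2.
1 October 2030 is a Tuesday, so the first Sunday is October 6 and the third is October 20.
At the standard offset (UTC+12:00), 02:45 UTC + 12h = 14:45 Galua standard time.
Daylight saving runs 2 February – 20 October; the standard-time date in Galua, October 22, 2030, is outside that window, so Galua is on standard time at UTC+12:00.
02:45 UTC + 12h = 14:45 local.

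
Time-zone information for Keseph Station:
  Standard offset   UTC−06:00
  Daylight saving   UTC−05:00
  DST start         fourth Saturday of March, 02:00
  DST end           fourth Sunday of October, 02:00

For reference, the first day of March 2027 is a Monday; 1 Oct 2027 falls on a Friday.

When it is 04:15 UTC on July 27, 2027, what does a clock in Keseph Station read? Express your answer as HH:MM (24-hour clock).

23:15

1 March 2027 is a Monday, so the first Saturday is March 6 and the fourth is March 27.
1 October 2027 is a Friday, so the first Sunday is October 3 and the fourth is October 24.
At the standard offset (UTC−06:00), 04:15 UTC − 6h = 22:15 Keseph Station standard time (rolling into the previous day, 26 July 2027).
Daylight saving runs 27 March – 24 October; the standard-time date in Keseph Station, July 26, 2027, is inside that window, so Keseph Station is at UTC−05:00.
04:15 UTC − 5h = 23:15 local (rolling into the previous day, 26 July 2027).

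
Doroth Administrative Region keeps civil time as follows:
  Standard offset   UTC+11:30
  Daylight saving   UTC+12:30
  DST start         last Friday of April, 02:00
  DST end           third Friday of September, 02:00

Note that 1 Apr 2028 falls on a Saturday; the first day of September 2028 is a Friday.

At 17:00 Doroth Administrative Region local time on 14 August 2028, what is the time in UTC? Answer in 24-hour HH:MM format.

04:30

1 April 2028 is a Saturday, so Fridays fall on 7, 14, 21, 28; the last is April 28.
1 September 2028 is a Friday, so the first Friday is September 1 and the third is September 15.
Daylight saving runs 28 April – 15 September; 14 August 2028 is inside that window, so Doroth Administrative Region is at UTC+12:30.
17:00 local − 12h30m = 04:30 UTC.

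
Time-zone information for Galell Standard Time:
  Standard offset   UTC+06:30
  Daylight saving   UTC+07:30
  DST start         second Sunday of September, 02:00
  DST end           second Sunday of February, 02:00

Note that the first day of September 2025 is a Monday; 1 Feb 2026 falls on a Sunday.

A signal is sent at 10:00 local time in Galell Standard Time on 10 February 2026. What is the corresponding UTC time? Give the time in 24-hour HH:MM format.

1 September 2025 is a Monday, so the first Sunday is September 7 and the second is September 14.
1 February 2026 is a Sunday, so the first Sunday is February 1 and the second is February 8.
Daylight saving runs 14 September 2025 – 8 February 2026; 10 February 2026 is outside that window, so Galell Standard Time is on standard time at UTC+06:30.
10:00 local − 6h30m = 03:30 UTC.

03:30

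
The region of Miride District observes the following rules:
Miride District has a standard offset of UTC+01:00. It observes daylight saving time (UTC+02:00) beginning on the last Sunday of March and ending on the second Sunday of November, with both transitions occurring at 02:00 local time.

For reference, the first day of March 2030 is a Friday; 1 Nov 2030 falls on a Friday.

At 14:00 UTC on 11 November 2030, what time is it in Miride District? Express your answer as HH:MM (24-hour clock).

15:00

1 March 2030 is a Friday, so Sundays fall on 3, 10, 17, 24, 31; the last is March 31.
1 November 2030 is a Friday, so the first Sunday is November 3 and the second is November 10.
At the standard offset (UTC+01:00), 14:00 UTC + 1h = 15:00 Miride District standard time.
The standard-time date in Miride District, 11 November 2030, does not fall between 31 March and 10 November, so daylight saving is not in effect and Miride District is at UTC+01:00.
14:00 UTC + 1h = 15:00 local.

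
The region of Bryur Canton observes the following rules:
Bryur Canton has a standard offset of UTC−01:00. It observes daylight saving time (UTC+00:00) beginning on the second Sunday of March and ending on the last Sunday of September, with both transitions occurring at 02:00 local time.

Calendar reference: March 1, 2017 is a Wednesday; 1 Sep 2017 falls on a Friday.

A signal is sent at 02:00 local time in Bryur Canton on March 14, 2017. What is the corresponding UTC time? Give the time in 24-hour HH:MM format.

02:00

1 March 2017 is a Wednesday, so the first Sunday is March 5 and the second is March 12.
1 September 2017 is a Friday, so Sundays fall on 3, 10, 17, 24; the last is September 24.
Daylight saving runs 12 March – 24 September; March 14, 2017 is inside that window, so Bryur Canton is at UTC+00:00.
02:00 local − 0h = 02:00 UTC.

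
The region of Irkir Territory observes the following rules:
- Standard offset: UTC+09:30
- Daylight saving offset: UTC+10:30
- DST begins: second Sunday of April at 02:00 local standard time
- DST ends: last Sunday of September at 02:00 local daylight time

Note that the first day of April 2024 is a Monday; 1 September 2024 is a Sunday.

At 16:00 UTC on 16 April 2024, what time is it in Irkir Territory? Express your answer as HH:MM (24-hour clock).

1 April 2024 is a Monday, so the first Sunday is April 7 and the second is April 14.
1 September 2024 is a Sunday, so Sundays fall on 1, 8, 15, 22, 29; the last is September 29.
At the standard offset (UTC+09:30), 16:00 UTC + 9h30m = 01:30 Irkir Territory standard time (rolling into the next day, 17 April 2024).
The standard-time date in Irkir Territory, 17 April 2024, lies within the daylight-saving period (14 April – 29 September), so Irkir Territory is on daylight time, UTC+10:30.
16:00 UTC + 10h30m = 02:30 local (rolling into the next day, 17 April 2024).

02:30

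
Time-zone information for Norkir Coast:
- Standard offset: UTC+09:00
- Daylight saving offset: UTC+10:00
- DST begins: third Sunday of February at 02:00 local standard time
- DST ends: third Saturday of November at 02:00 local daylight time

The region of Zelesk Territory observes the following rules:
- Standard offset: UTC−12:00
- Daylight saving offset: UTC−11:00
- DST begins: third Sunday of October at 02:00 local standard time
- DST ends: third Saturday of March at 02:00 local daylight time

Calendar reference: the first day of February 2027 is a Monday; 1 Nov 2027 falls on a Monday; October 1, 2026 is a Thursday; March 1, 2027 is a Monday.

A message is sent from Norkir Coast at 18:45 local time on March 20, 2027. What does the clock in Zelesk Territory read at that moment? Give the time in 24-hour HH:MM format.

1 February 2027 is a Monday, so the first Sunday is February 7 and the third is February 21.
1 November 2027 is a Monday, so the first Saturday is November 6 and the third is November 20.
March 20, 2027 falls between 21 February and 20 November, so daylight saving is in effect and Norkir Coast is at UTC+10:00.
18:45 Norkir Coast − 10h = 08:45 UTC.
1 October 2026 is a Thursday, so the first Sunday is October 4 and the third is October 18.
1 March 2027 is a Monday, so the first Saturday is March 6 and the third is March 20.
At the standard offset (UTC−12:00), 08:45 UTC − 12h = 20:45 Zelesk Territory standard time (rolling into the previous day, 19 March 2027).
The standard-time date in Zelesk Territory, March 19, 2027, falls between 18 October 2026 and 20 March 2027, so daylight saving is in effect and Zelesk Territory is at UTC−11:00.
08:45 UTC − 11h = 21:45 Zelesk Territory (rolling into the previous day, 19 March 2027).

21:45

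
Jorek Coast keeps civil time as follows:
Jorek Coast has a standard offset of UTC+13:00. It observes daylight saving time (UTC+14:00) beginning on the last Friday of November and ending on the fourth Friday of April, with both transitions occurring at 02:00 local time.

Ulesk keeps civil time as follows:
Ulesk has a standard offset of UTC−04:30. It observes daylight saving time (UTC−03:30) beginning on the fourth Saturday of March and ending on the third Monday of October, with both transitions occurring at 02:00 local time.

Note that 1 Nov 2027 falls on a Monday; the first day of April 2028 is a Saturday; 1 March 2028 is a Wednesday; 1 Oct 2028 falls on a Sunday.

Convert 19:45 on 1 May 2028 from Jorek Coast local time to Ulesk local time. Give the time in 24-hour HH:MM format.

1 November 2027 is a Monday, so Fridays fall on 5, 12, 19, 26; the last is November 26.
1 April 2028 is a Saturday, so the first Friday is April 7 and the fourth is April 28.
1 May 2028 is outside the daylight-saving period (26 November 2027 – 28 April 2028), so Jorek Coast is on standard time, UTC+13:00.
19:45 Jorek Coast − 13h = 06:45 UTC.
1 March 2028 is a Wednesday, so the first Saturday is March 4 and the fourth is March 25.
1 October 2028 is a Sunday, so the first Monday is October 2 and the third is October 16.
At the standard offset (UTC−04:30), 06:45 UTC − 4h30m = 02:15 Ulesk standard time.
Daylight saving runs 25 March – 16 October; the standard-time date in Ulesk, 1 May 2028, is inside that window, so Ulesk is at UTC−03:30.
06:45 UTC − 3h30m = 03:15 Ulesk.

03:15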